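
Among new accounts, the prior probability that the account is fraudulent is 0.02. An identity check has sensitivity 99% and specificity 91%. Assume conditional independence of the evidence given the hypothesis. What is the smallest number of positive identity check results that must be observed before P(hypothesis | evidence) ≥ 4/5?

Prior odds = 0.02/0.98 = 1/49.
False-positive rate = 1 − 0.91 = 0.09; likelihood ratio of a positive = 0.99/0.09 = 11.
Target odds: 0.8 ÷ 0.2 = 4.
Need (1/49) × 11ⁿ ≥ 4, i.e. 11ⁿ ≥ 196.
11² = 121 falls short of 196 but 11³ = 1331 reaches it, so n = 3.

3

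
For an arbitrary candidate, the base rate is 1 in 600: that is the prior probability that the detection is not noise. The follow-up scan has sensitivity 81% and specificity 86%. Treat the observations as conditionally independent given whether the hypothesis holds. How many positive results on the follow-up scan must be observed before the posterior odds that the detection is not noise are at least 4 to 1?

Prior odds = (1/600)/(599/600) = 1/599.
False-positive rate = 1 − 0.86 = 0.14; likelihood ratio of a positive = 0.81/0.14 = 81/14.
Target odds = 4.
Require (81/14)ⁿ ≥ 4 ÷ (1/599) = 2396.
(81/14)⁴ = 43046721/38416 falls short of 2396 but (81/14)⁵ ≈6483.13 reaches it, so n = 5.

5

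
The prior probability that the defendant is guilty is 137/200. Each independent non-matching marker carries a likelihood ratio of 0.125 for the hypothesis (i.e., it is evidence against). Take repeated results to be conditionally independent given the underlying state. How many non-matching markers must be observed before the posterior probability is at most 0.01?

Prior odds: 0.685 ÷ 0.315 = 137/63.
Likelihood ratio per non-matching marker = 0.125.
Target odds: 0.01 ÷ 0.99 = 1/99.
Require 0.125ⁿ ≤ 1/99 ÷ (137/63) = 7/1507.
0.125² = 0.015625 is still above 7/1507 but 0.125³ = 0.001953125 is at or below it, so n = 3.

3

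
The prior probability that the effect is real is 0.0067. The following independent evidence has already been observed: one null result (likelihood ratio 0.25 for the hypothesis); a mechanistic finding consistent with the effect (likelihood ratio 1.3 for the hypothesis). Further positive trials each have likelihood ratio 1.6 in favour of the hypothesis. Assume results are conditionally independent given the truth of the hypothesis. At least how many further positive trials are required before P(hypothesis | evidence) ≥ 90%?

Prior odds = 0.0067/0.9933 = 67/9933.
Combined Bayes factor of the evidence already in hand = 0.25 × 1.3 = 0.325.
Odds after that evidence = (67/9933) × 0.325 = 871/397320.
Target odds = 0.9/0.1 = 9.
Need 1.6ⁿ ≥ 9 ÷ (871/397320) = 3575880/871.
1.6¹⁷ ≈2951.48 falls short of 3575880/871 but 1.6¹⁸ ≈4722.37 reaches it, so n = 18.

18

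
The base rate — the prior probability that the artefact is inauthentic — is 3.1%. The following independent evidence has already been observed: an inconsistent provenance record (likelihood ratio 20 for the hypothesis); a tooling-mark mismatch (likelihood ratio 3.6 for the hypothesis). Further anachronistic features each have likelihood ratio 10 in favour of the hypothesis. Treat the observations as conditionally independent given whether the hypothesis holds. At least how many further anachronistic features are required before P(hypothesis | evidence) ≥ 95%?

Prior odds = 0.031/0.969 = 31/969.
Combined Bayes factor of the evidence already in hand = 20 × 3.6 = 72.
Odds after that evidence = (31/969) × 72 = 744/323.
Target odds = 0.95/0.05 = 19.
Need 10ⁿ ≥ 19 ÷ (744/323) = 6137/744.
10¹ = 10, which meets the required 6137/744; so n = 1.

1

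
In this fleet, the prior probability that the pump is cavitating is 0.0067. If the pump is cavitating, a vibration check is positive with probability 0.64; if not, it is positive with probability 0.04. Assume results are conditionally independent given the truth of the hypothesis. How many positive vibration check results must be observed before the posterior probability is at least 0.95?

3

Prior odds: 0.0067 ÷ 0.9933 = 67/9933.
Likelihood ratio of a positive = 0.64/0.04 = 16.
Target posterior odds = 0.95/0.05 = 19.
Need (67/9933) × 16ⁿ ≥ 19, i.e. 16ⁿ ≥ 188727/67.
16² = 256 falls short of 188727/67 but 16³ = 4096 reaches it, so n = 3.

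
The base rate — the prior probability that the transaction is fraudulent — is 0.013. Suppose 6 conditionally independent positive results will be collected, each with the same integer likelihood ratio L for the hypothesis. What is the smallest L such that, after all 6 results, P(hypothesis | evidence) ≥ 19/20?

4

Prior odds = 0.013/0.987 = 13/987.
Target odds = 0.95/0.05 = 19.
Need L⁶ ≥ 19 ÷ (13/987) = 18753/13.
3⁶ = 729 < 18753/13 ≤ 4096 = 4⁶, so L = 4.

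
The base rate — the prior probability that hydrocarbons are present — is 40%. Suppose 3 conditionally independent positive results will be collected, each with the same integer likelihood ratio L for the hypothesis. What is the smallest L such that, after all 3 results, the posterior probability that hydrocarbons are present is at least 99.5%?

Prior odds = 0.4/0.6 = 2/3.
Target odds = 0.995/0.005 = 199.
Need L³ ≥ 199 ÷ (2/3) = 298.5.
6³ = 216 < 298.5 ≤ 343 = 7³, so L = 7.

7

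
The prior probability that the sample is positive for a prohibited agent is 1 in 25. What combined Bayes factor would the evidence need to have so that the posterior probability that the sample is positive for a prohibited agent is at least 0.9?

Prior odds = 0.04/0.96 = 1/24.
Target odds = 0.9/0.1 = 9.
Required Bayes factor = 9 ÷ (1/24) = 216.

216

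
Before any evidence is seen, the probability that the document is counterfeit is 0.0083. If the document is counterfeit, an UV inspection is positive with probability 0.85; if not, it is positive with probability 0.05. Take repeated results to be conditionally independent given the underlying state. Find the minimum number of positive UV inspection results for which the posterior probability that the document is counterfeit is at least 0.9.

3

Prior odds = 0.0083/0.9917 = 83/9917.
Likelihood ratio of a positive = 0.85/0.05 = 17.
Target posterior odds = 0.9/0.1 = 9.
Require 17ⁿ ≥ 9 ÷ (83/9917) = 89253/83.
17² = 289 falls short of 89253/83 but 17³ = 4913 reaches it, so n = 3.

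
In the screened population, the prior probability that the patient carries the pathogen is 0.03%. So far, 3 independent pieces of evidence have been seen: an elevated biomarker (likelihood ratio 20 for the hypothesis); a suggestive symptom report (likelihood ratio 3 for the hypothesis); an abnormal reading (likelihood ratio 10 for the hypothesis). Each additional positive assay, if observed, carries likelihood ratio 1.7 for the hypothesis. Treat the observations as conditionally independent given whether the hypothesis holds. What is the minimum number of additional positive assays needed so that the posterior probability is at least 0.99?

Prior odds = 0.0003/0.9997 = 3/9997.
Combined Bayes factor of the evidence already in hand = 20 × 3 × 10 = 600.
Odds after that evidence = (3/9997) × 600 = 1800/9997.
Target odds = 0.99/0.01 = 99.
Need 1.7ⁿ ≥ 99 ÷ (1800/9997) = 549.835.
1.7¹¹ ≈342.719 falls short of 549.835 but 1.7¹² ≈582.622 reaches it, so n = 12.

12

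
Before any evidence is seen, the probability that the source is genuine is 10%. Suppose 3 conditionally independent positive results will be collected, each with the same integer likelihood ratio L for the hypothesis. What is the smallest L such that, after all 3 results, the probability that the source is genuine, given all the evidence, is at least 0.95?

Prior odds = 0.1/0.9 = 1/9.
Target odds = 0.95/0.05 = 19.
Need L³ ≥ 19 ÷ (1/9) = 171.
5³ = 125 < 171 ≤ 216 = 6³, so L = 6.

6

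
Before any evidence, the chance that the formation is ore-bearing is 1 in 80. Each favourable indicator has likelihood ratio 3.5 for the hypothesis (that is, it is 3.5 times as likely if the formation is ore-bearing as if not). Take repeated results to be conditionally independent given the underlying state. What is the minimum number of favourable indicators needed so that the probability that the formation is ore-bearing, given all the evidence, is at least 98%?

Prior odds = 0.0125/0.9875 = 1/79.
Likelihood ratio per favourable indicator = 3.5.
Target posterior odds = 0.98/0.02 = 49.
Require 3.5ⁿ ≥ 49 ÷ (1/79) = 3871.
3.5⁶ = 1838.265625 falls short of 3871 but 3.5⁷ = 823543/128 reaches it, so n = 7.

7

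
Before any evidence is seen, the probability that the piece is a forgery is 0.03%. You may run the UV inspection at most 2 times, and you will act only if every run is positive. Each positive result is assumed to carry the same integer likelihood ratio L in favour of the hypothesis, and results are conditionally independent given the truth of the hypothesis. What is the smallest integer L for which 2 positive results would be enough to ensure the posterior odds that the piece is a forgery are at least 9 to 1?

Prior odds = 0.0003/0.9997 = 3/9997.
Target odds = 9.
Need L² ≥ 9 ÷ (3/9997) = 29991.
173² = 29929 < 29991 ≤ 30276 = 174², so L = 174.

174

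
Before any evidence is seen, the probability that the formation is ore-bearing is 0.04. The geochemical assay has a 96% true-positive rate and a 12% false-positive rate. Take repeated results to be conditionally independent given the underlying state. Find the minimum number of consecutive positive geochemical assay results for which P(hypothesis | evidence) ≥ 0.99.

Prior odds: 0.04 ÷ 0.96 = 1/24.
Likelihood ratio of a positive result = 0.96/0.12 = 8.
Target posterior odds = 0.99/0.01 = 99.
Require 8ⁿ ≥ 99 ÷ (1/24) = 2376.
8³ = 512 falls short of 2376 but 8⁴ = 4096 reaches it, so n = 4.

4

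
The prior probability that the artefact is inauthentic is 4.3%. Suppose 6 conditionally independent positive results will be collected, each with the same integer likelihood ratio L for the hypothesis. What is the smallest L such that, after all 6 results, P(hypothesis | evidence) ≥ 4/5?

3

Prior odds = 0.043/0.957 = 43/957.
Target odds = 0.8/0.2 = 4.
Need L⁶ ≥ 4 ÷ (43/957) = 3828/43.
2⁶ = 64 < 3828/43 ≤ 729 = 3⁶, so L = 3.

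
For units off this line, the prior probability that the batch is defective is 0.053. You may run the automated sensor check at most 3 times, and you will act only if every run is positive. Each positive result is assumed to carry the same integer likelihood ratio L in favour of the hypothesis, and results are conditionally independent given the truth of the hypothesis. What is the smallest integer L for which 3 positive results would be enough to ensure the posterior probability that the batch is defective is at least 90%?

6

Prior odds = 0.053/0.947 = 53/947.
Target odds = 0.9/0.1 = 9.
Need L³ ≥ 9 ÷ (53/947) = 8523/53.
5³ = 125 < 8523/53 ≤ 216 = 6³, so L = 6.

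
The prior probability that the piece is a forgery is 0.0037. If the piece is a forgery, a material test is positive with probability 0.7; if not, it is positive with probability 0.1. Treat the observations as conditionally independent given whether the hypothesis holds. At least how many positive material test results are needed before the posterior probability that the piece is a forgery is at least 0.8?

Prior odds: 0.0037 ÷ 0.9963 = 37/9963.
Likelihood ratio of a positive = 0.7/0.1 = 7.
Target posterior odds = 0.8/0.2 = 4.
Need (37/9963) × 7ⁿ ≥ 4, i.e. 7ⁿ ≥ 39852/37.
7³ = 343 falls short of 39852/37 but 7⁴ = 2401 reaches it, so n = 4.

4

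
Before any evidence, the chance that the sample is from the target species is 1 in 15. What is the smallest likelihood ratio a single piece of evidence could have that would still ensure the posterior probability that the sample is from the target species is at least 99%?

1386

Prior odds = (1/15)/(14/15) = 1/14.
Target odds = 0.99/0.01 = 99.
Required Bayes factor = 99 ÷ (1/14) = 1386.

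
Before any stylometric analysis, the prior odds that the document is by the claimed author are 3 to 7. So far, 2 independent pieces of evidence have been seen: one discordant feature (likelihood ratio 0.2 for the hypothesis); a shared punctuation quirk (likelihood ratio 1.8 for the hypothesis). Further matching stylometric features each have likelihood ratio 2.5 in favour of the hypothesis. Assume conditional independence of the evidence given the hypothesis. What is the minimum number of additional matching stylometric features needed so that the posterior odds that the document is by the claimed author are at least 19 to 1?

6

Prior odds = 3/7.
Combined Bayes factor of the evidence already in hand = 0.2 × 1.8 = 0.36.
Odds after that evidence = (3/7) × 0.36 = 27/175.
Target odds = 19.
Need 2.5ⁿ ≥ 19 ÷ (27/175) = 3325/27.
2.5⁵ = 97.65625 falls short of 3325/27 but 2.5⁶ = 244.140625 reaches it, so n = 6.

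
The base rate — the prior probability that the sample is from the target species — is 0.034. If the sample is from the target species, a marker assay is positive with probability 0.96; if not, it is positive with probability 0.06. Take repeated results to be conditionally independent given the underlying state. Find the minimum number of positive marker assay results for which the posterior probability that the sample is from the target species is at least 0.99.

3

Prior odds: 0.034 ÷ 0.966 = 17/483.
Likelihood ratio of a positive = 0.96/0.06 = 16.
Target odds: 0.99 ÷ 0.01 = 99.
Need (17/483) × 16ⁿ ≥ 99, i.e. 16ⁿ ≥ 47817/17.
16² = 256 falls short of 47817/17 but 16³ = 4096 reaches it, so n = 3.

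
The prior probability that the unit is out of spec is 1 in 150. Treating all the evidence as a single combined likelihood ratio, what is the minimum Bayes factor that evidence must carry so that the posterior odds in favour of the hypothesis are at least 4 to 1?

596

Prior odds = (1/150)/(149/150) = 1/149.
Target odds = 4.
Required Bayes factor = 4 ÷ (1/149) = 596.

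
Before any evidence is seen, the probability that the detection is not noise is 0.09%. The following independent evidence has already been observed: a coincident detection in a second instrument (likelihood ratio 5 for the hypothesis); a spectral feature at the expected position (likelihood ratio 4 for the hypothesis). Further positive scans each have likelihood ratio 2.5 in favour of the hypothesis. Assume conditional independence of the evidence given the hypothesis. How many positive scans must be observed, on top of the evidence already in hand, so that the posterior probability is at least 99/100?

10

Prior odds = 0.0009/0.9991 = 9/9991.
Combined Bayes factor of the evidence already in hand = 5 × 4 = 20.
Odds after that evidence = (9/9991) × 20 = 180/9991.
Target odds = 0.99/0.01 = 99.
Need 2.5ⁿ ≥ 99 ÷ (180/9991) = 5495.05.
2.5⁹ = 1953125/512 falls short of 5495.05 but 2.5¹⁰ = 9765625/1024 reaches it, so n = 10.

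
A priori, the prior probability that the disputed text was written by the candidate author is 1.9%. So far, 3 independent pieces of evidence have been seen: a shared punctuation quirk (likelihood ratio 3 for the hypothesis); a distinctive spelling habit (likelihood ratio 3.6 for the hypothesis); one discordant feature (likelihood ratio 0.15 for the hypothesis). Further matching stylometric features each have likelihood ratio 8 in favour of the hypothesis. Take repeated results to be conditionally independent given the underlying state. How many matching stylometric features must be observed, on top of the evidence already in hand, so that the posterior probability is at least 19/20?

4

Prior odds = 0.019/0.981 = 19/981.
Combined Bayes factor of the evidence already in hand = 3 × 3.6 × 0.15 = 1.62.
Odds after that evidence = (19/981) × 1.62 = 171/5450.
Target odds = 0.95/0.05 = 19.
Need 8ⁿ ≥ 19 ÷ (171/5450) = 5450/9.
8³ = 512 falls short of 5450/9 but 8⁴ = 4096 reaches it, so n = 4.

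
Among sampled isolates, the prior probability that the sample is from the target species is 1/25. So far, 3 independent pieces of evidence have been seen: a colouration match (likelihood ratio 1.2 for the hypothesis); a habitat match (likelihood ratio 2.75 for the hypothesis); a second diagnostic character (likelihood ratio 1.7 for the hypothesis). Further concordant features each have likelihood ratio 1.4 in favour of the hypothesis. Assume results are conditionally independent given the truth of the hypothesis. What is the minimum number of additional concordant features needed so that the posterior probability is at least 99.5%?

Prior odds = 0.04/0.96 = 1/24.
Combined Bayes factor of the evidence already in hand = 1.2 × 2.75 × 1.7 = 5.61.
Odds after that evidence = (1/24) × 5.61 = 0.23375.
Target odds = 0.995/0.005 = 199.
Need 1.4ⁿ ≥ 199 ÷ 0.23375 = 159200/187.
1.4²⁰ ≈836.683 falls short of 159200/187 but 1.4²¹ ≈1171.36 reaches it, so n = 21.

21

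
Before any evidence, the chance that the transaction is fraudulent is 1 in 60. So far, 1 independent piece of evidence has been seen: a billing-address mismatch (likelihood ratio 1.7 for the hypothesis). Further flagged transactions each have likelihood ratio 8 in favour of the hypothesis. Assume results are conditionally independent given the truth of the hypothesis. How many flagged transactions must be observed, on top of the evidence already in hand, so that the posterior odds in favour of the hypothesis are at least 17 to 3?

3

Prior odds = (1/60)/(59/60) = 1/59.
Bayes factor of the evidence already in hand = 1.7.
Odds after that evidence = (1/59) × 1.7 = 17/590.
Target odds = 17/3.
Need 8ⁿ ≥ 17/3 ÷ (17/590) = 590/3.
8² = 64 falls short of 590/3 but 8³ = 512 reaches it, so n = 3.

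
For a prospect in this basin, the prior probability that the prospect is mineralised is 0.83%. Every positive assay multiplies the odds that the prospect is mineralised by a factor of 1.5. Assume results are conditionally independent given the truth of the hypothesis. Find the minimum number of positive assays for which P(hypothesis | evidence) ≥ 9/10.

18

Prior odds: 0.0083 ÷ 0.9917 = 83/9917.
Likelihood ratio per positive assay = 1.5.
Target posterior odds = 0.9/0.1 = 9.
Need (83/9917) × 1.5ⁿ ≥ 9, i.e. 1.5ⁿ ≥ 89253/83.
1.5¹⁷ = 129140163/131072 falls short of 89253/83 but 1.5¹⁸ = 387420489/262144 reaches it, so n = 18.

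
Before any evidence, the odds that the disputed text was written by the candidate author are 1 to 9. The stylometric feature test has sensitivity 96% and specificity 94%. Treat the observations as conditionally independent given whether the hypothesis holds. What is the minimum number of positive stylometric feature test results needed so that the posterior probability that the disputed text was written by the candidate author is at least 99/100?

3

Prior odds = 1/9.
False-positive rate = 1 − 0.94 = 0.06; likelihood ratio of a positive = 0.96/0.06 = 16.
Target odds: 0.99 ÷ 0.01 = 99.
Need (1/9) × 16ⁿ ≥ 99, i.e. 16ⁿ ≥ 891.
16² = 256 falls short of 891 but 16³ = 4096 reaches it, so n = 3.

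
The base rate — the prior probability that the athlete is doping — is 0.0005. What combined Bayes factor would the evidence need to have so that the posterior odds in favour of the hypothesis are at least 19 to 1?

Prior odds = 0.0005/0.9995 = 1/1999.
Target odds = 19.
Required Bayes factor = 19 ÷ (1/1999) = 37981.

37981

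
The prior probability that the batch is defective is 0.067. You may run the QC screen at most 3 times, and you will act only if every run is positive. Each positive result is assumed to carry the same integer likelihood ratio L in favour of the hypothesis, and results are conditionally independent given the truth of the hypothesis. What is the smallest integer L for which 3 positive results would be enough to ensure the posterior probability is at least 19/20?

7

Prior odds = 0.067/0.933 = 67/933.
Target odds = 0.95/0.05 = 19.
Need L³ ≥ 19 ÷ (67/933) = 17727/67.
6³ = 216 < 17727/67 ≤ 343 = 7³, so L = 7.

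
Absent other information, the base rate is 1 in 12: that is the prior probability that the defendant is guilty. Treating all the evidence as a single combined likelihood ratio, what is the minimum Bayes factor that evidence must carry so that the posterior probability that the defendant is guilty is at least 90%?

Prior odds = (1/12)/(11/12) = 1/11.
Target odds = 0.9/0.1 = 9.
Required Bayes factor = 9 ÷ (1/11) = 99.

99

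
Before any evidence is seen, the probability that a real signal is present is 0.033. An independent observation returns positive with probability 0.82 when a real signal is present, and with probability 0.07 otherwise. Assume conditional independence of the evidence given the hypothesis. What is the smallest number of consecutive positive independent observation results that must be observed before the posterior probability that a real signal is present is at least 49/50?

3

Prior odds = 0.033/0.967 = 33/967.
Likelihood ratio of a positive result = 0.82/0.07 = 82/7.
Target posterior odds = 0.98/0.02 = 49.
Need (33/967) × (82/7)ⁿ ≥ 49, i.e. (82/7)ⁿ ≥ 47383/33.
(82/7)² = 6724/49 falls short of 47383/33 but (82/7)³ = 551368/343 reaches it, so n = 3.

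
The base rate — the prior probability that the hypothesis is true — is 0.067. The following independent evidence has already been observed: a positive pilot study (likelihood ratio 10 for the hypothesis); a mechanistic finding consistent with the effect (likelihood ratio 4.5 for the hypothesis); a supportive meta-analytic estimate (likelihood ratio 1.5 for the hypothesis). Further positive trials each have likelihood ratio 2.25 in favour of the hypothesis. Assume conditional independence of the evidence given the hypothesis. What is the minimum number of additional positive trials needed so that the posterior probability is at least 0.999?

Prior odds = 0.067/0.933 = 67/933.
Combined Bayes factor of the evidence already in hand = 10 × 4.5 × 1.5 = 67.5.
Odds after that evidence = (67/933) × 67.5 = 3015/622.
Target odds = 0.999/0.001 = 999.
Need 2.25ⁿ ≥ 999 ÷ (3015/622) = 69042/335.
2.25⁶ = 531441/4096 falls short of 69042/335 but 2.25⁷ = 4782969/16384 reaches it, so n = 7.

7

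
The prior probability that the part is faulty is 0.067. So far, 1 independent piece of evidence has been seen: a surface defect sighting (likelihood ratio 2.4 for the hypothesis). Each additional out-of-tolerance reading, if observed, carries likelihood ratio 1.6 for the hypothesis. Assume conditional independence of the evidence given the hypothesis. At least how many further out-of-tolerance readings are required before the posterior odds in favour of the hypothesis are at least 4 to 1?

Prior odds = 0.067/0.933 = 67/933.
Bayes factor of the evidence already in hand = 2.4.
Odds after that evidence = (67/933) × 2.4 = 268/1555.
Target odds = 4.
Need 1.6ⁿ ≥ 4 ÷ (268/1555) = 1555/67.
1.6⁶ = 262144/15625 falls short of 1555/67 but 1.6⁷ = 2097152/78125 reaches it, so n = 7.

7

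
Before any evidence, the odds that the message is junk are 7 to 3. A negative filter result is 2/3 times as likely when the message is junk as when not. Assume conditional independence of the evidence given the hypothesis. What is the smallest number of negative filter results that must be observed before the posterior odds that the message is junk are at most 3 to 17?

7

Prior odds = 7/3.
Likelihood ratio per negative filter result = 2/3.
Target odds = 3/17.
Require (2/3)ⁿ ≤ 3/17 ÷ (7/3) = 9/119.
(2/3)⁶ = 64/729 is still above 9/119 but (2/3)⁷ = 128/2187 is at or below it, so n = 7.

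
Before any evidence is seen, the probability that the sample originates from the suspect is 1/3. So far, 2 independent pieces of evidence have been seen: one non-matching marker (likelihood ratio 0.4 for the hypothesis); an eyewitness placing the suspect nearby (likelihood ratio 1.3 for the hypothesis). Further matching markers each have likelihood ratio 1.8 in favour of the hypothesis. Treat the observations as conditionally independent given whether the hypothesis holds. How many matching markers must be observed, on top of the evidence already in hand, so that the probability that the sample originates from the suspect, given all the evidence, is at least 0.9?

Prior odds = (1/3)/(2/3) = 0.5.
Combined Bayes factor of the evidence already in hand = 0.4 × 1.3 = 0.52.
Odds after that evidence = 0.5 × 0.52 = 0.26.
Target odds = 0.9/0.1 = 9.
Need 1.8ⁿ ≥ 9 ÷ 0.26 = 450/13.
1.8⁶ = 531441/15625 falls short of 450/13 but 1.8⁷ = 4782969/78125 reaches it, so n = 7.

7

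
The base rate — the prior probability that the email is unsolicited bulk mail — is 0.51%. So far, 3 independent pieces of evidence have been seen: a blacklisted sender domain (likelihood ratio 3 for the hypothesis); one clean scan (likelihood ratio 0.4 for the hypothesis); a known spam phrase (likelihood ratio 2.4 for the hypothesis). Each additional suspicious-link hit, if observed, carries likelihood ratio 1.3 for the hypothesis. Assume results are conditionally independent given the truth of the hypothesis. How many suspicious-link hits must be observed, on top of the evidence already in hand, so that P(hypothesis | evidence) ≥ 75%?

21

Prior odds = 0.0051/0.9949 = 51/9949.
Combined Bayes factor of the evidence already in hand = 3 × 0.4 × 2.4 = 2.88.
Odds after that evidence = (51/9949) × 2.88 = 3672/248725.
Target odds = 0.75/0.25 = 3.
Need 1.3ⁿ ≥ 3 ÷ (3672/248725) = 248725/1224.
1.3²⁰ ≈190.05 falls short of 248725/1224 but 1.3²¹ ≈247.065 reaches it, so n = 21.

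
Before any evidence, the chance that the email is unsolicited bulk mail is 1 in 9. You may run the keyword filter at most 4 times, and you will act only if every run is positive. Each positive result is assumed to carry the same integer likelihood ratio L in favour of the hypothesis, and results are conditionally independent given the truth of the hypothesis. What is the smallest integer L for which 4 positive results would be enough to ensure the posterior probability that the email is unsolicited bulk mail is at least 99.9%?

10

Prior odds = (1/9)/(8/9) = 0.125.
Target odds = 0.999/0.001 = 999.
Need L⁴ ≥ 999 ÷ 0.125 = 7992.
9⁴ = 6561 < 7992 ≤ 10000 = 10⁴, so L = 10.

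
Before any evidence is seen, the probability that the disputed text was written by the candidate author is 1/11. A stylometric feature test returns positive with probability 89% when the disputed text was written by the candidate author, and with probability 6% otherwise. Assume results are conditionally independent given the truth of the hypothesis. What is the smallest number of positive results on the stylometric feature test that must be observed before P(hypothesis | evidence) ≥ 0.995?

3

Prior odds = (1/11)/(10/11) = 0.1.
Likelihood ratio of a positive result = 0.89/0.06 = 89/6.
Target odds: 0.995 ÷ 0.005 = 199.
Need 0.1 × (89/6)ⁿ ≥ 199, i.e. (89/6)ⁿ ≥ 1990.
(89/6)² = 7921/36 falls short of 1990 but (89/6)³ = 704969/216 reaches it, so n = 3.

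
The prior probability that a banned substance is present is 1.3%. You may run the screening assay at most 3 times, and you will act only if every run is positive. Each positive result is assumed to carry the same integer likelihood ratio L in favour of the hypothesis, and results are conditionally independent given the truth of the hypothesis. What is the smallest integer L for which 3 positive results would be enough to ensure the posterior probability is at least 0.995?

25

Prior odds = 0.013/0.987 = 13/987.
Target odds = 0.995/0.005 = 199.
Need L³ ≥ 199 ÷ (13/987) = 196413/13.
24³ = 13824 < 196413/13 ≤ 15625 = 25³, so L = 25.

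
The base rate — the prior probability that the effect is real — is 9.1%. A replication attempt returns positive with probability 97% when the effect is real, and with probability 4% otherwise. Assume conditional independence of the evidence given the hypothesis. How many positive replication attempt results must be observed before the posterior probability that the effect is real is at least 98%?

Prior odds = 0.091/0.909 = 91/909.
Likelihood ratio of a positive result = 0.97/0.04 = 24.25.
Target posterior odds = 0.98/0.02 = 49.
Need (91/909) × 24.25ⁿ ≥ 49, i.e. 24.25ⁿ ≥ 6363/13.
24.25¹ = 24.25 falls short of 6363/13 but 24.25² = 588.0625 reaches it, so n = 2.

2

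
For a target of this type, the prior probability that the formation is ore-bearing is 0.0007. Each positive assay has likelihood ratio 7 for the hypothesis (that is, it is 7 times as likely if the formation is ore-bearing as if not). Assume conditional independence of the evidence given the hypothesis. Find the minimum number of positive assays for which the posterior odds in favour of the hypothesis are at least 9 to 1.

5

Prior odds = 0.0007/0.9993 = 7/9993.
Likelihood ratio per positive assay = 7.
Target odds = 9.
Need (7/9993) × 7ⁿ ≥ 9, i.e. 7ⁿ ≥ 89937/7.
7⁴ = 2401 falls short of 89937/7 but 7⁵ = 16807 reaches it, so n = 5.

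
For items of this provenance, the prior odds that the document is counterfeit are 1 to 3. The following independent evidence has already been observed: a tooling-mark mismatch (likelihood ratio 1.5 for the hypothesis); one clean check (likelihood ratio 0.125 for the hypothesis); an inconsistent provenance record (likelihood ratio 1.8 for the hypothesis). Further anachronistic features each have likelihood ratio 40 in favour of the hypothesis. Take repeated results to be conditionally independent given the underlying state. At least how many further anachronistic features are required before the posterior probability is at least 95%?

2

Prior odds = 1/3.
Combined Bayes factor of the evidence already in hand = 1.5 × 0.125 × 1.8 = 0.3375.
Odds after that evidence = (1/3) × 0.3375 = 0.1125.
Target odds = 0.95/0.05 = 19.
Need 40ⁿ ≥ 19 ÷ 0.1125 = 1520/9.
40¹ = 40 falls short of 1520/9 but 40² = 1600 reaches it, so n = 2.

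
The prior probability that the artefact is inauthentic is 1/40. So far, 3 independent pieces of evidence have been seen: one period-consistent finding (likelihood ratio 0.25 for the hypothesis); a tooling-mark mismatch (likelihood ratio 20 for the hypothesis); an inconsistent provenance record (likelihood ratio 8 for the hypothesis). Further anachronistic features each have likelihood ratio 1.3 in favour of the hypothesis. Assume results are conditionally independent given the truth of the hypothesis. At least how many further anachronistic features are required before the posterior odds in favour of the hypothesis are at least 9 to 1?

Prior odds = 0.025/0.975 = 1/39.
Combined Bayes factor of the evidence already in hand = 0.25 × 20 × 8 = 40.
Odds after that evidence = (1/39) × 40 = 40/39.
Target odds = 9.
Need 1.3ⁿ ≥ 9 ÷ (40/39) = 8.775.
1.3⁸ = 815730721/100000000 falls short of 8.775 but 1.3⁹ ≈10.6045 reaches it, so n = 9.

9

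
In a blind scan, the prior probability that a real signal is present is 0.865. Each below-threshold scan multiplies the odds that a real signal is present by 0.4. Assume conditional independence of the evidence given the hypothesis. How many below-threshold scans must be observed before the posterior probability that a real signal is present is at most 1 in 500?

Prior odds = 0.865/0.135 = 173/27.
Likelihood ratio per below-threshold scan = 0.4.
Target odds: 0.002 ÷ 0.998 = 1/499.
Require 0.4ⁿ ≤ 1/499 ÷ (173/27) = 27/86327.
0.4⁸ = 256/390625 is still above 27/86327 but 0.4⁹ = 512/1953125 is at or below it, so n = 9.

9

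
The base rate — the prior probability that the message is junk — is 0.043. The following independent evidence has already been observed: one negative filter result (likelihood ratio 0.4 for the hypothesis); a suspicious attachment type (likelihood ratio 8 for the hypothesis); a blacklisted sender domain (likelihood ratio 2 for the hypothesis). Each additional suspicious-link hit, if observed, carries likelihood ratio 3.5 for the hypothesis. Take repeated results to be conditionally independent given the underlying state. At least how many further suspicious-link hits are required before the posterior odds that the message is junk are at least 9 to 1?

3

Prior odds = 0.043/0.957 = 43/957.
Combined Bayes factor of the evidence already in hand = 0.4 × 8 × 2 = 6.4.
Odds after that evidence = (43/957) × 6.4 = 1376/4785.
Target odds = 9.
Need 3.5ⁿ ≥ 9 ÷ (1376/4785) = 43065/1376.
3.5² = 12.25 falls short of 43065/1376 but 3.5³ = 42.875 reaches it, so n = 3.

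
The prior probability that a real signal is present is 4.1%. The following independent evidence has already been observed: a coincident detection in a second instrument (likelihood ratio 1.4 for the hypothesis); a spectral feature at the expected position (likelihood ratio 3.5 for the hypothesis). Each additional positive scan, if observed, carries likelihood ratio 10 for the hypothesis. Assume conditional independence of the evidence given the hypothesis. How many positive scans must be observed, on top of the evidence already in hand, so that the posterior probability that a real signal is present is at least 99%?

3

Prior odds = 0.041/0.959 = 41/959.
Combined Bayes factor of the evidence already in hand = 1.4 × 3.5 = 4.9.
Odds after that evidence = (41/959) × 4.9 = 287/1370.
Target odds = 0.99/0.01 = 99.
Need 10ⁿ ≥ 99 ÷ (287/1370) = 135630/287.
10² = 100 falls short of 135630/287 but 10³ = 1000 reaches it, so n = 3.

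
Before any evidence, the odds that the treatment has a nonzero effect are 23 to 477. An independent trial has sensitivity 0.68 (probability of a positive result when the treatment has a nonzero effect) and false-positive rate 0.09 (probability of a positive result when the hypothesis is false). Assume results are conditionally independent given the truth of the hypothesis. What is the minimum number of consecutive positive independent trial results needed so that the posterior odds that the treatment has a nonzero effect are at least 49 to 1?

Prior odds = 23/477.
Likelihood ratio of a positive result = 0.68/0.09 = 68/9.
Target odds = 49.
Need (23/477) × (68/9)ⁿ ≥ 49, i.e. (68/9)ⁿ ≥ 23373/23.
(68/9)³ = 314432/729 falls short of 23373/23 but (68/9)⁴ = 21381376/6561 reaches it, so n = 4.

4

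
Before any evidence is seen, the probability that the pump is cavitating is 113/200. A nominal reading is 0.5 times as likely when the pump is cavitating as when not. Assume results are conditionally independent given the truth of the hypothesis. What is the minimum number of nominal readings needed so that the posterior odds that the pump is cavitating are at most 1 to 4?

Prior odds: 0.565 ÷ 0.435 = 113/87.
Likelihood ratio per nominal reading = 0.5.
Target odds = 0.25.
Need (113/87) × 0.5ⁿ ≤ 0.25, i.e. 0.5ⁿ ≤ 87/452.
0.5² = 0.25 is still above 87/452 but 0.5³ = 0.125 is at or below it, so n = 3.

3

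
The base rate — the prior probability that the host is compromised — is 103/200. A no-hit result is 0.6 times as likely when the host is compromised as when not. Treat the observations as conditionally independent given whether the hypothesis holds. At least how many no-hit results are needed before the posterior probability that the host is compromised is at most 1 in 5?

Prior odds = 0.515/0.485 = 103/97.
Likelihood ratio per no-hit result = 0.6.
Target posterior odds = 0.2/0.8 = 0.25.
Require 0.6ⁿ ≤ 0.25 ÷ (103/97) = 97/412.
0.6² = 0.36 is still above 97/412 but 0.6³ = 0.216 is at or below it, so n = 3.

3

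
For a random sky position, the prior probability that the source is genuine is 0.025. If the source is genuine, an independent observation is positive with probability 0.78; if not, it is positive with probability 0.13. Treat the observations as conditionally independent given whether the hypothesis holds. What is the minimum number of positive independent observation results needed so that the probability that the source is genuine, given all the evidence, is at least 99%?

5

Prior odds: 0.025 ÷ 0.975 = 1/39.
Likelihood ratio of a positive = 0.78/0.13 = 6.
Target odds: 0.99 ÷ 0.01 = 99.
Require 6ⁿ ≥ 99 ÷ (1/39) = 3861.
6⁴ = 1296 falls short of 3861 but 6⁵ = 7776 reaches it, so n = 5.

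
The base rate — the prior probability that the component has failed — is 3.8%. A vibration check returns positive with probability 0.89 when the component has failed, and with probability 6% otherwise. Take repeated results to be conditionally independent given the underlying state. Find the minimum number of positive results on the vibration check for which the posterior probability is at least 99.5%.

Prior odds = 0.038/0.962 = 19/481.
Likelihood ratio of a positive result = 0.89/0.06 = 89/6.
Target odds: 0.995 ÷ 0.005 = 199.
Need (19/481) × (89/6)ⁿ ≥ 199, i.e. (89/6)ⁿ ≥ 95719/19.
(89/6)³ = 704969/216 falls short of 95719/19 but (89/6)⁴ = 62742241/1296 reaches it, so n = 4.

4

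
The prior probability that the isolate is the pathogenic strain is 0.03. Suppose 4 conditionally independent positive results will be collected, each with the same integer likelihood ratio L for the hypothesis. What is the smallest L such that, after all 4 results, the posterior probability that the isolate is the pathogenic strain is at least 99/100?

8

Prior odds = 0.03/0.97 = 3/97.
Target odds = 0.99/0.01 = 99.
Need L⁴ ≥ 99 ÷ (3/97) = 3201.
7⁴ = 2401 < 3201 ≤ 4096 = 8⁴, so L = 8.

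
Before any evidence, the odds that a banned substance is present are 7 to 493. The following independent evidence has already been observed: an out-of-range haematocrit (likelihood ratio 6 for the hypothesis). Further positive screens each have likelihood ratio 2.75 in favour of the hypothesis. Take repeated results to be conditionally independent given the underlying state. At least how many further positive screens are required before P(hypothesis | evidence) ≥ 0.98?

7

Prior odds = 7/493.
Bayes factor of the evidence already in hand = 6.
Odds after that evidence = (7/493) × 6 = 42/493.
Target odds = 0.98/0.02 = 49.
Need 2.75ⁿ ≥ 49 ÷ (42/493) = 3451/6.
2.75⁶ = 1771561/4096 falls short of 3451/6 but 2.75⁷ = 19487171/16384 reaches it, so n = 7.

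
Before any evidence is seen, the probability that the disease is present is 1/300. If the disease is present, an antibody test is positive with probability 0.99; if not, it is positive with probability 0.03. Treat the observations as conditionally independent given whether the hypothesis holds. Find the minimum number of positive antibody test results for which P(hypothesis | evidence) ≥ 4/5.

Prior odds: (1/300) ÷ (299/300) = 1/299.
Likelihood ratio of a positive = 0.99/0.03 = 33.
Target posterior odds = 0.8/0.2 = 4.
Require 33ⁿ ≥ 4 ÷ (1/299) = 1196.
33² = 1089 falls short of 1196 but 33³ = 35937 reaches it, so n = 3.

3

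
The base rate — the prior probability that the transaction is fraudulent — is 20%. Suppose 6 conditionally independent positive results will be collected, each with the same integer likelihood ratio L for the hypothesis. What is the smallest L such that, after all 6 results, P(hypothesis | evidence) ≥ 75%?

Prior odds = 0.2/0.8 = 0.25.
Target odds = 0.75/0.25 = 3.
Need L⁶ ≥ 3 ÷ 0.25 = 12.
1⁶ = 1 < 12 ≤ 64 = 2⁶, so L = 2.

2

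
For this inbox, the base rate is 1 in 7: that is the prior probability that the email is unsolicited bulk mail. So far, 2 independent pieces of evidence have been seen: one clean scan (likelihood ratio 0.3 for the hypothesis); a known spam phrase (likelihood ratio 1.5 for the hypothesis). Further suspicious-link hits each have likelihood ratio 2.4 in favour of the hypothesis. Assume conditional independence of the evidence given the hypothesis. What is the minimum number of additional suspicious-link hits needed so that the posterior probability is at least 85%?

Prior odds = (1/7)/(6/7) = 1/6.
Combined Bayes factor of the evidence already in hand = 0.3 × 1.5 = 0.45.
Odds after that evidence = (1/6) × 0.45 = 0.075.
Target odds = 0.85/0.15 = 17/3.
Need 2.4ⁿ ≥ 17/3 ÷ 0.075 = 680/9.
2.4⁴ = 33.1776 falls short of 680/9 but 2.4⁵ = 79.62624 reaches it, so n = 5.

5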